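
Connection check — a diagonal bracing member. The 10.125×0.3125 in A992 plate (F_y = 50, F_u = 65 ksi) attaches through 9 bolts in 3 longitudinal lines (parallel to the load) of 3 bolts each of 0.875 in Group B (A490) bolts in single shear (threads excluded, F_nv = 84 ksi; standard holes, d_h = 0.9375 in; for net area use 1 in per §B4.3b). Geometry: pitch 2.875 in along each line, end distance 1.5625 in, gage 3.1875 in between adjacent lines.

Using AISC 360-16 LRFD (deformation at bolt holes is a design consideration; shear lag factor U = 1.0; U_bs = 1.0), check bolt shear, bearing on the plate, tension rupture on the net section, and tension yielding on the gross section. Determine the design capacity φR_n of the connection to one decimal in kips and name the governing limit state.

108.5 kips (net-section rupture governs)

Bolt shear: A_b = π(0.875)²/4 = 0.60132 in². φR_n = 0.75 × 84 × 0.60132 × 9 × 1 = 340.9 kips.
Bearing (0.3125 in plate, F_u = 65 ksi): end bolts L_c = 1.5625 − 0.9375/2 = 1.09375, R_n = min(1.2×1.09375×0.3125×65, 2.4×0.875×0.3125×65) = 26.66 kips/bolt; interior L_c = 2.875 − 0.9375 = 1.9375, R_n = 42.656 kips/bolt. φR_n = 0.75 × (3×26.66 + 6×42.656) = 251.9 kips.
Tension rupture (net): A_n = (10.125 − 3×1)×0.3125 = 2.2266 in² (U = 1.0, A_e = A_n). φR_n = 0.75 × 65 × 2.2266 = 108.5 kips.
Tension yield (gross): A_g = 10.125×0.3125 = 3.1641 in². φR_n = 0.90 × 50 × 3.1641 = 142.4 kips.
Governing: min(340.9, 251.9, 108.5, 142.4) = 108.5 kips → net-section rupture.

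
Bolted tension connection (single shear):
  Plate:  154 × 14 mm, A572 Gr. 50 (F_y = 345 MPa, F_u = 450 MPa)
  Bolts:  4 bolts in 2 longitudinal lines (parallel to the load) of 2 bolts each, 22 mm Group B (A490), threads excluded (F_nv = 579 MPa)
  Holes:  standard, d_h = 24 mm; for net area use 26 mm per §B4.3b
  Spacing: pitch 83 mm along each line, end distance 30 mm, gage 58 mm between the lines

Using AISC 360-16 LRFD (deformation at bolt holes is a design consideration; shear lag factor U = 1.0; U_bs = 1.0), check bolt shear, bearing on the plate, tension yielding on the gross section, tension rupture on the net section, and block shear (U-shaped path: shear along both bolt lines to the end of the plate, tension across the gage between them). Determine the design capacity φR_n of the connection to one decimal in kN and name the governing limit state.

482.0 kN (net-section rupture governs)

Bolt shear: A_b = π(22)²/4 = 380.13 mm². φR_n = 0.75 × 579 × 380.13 × 4 × 1 = 660.3 kN.
Bearing (14 mm plate, F_u = 450 MPa): end bolts L_c = 30 − 24/2 = 18, R_n = min(1.2×18×14×450, 2.4×22×14×450) = 136.08 kN/bolt; interior L_c = 83 − 24 = 59, R_n = 332.64 kN/bolt. φR_n = 0.75 × (2×136.08 + 2×332.64) = 703.1 kN.
Tension yield (gross): A_g = 154×14 = 2156 mm². φR_n = 0.90 × 345 × 2156 = 669.4 kN.
Tension rupture (net): A_n = (154 − 2×26)×14 = 1428 mm² (U = 1.0, A_e = A_n). φR_n = 0.75 × 450 × 1428 = 482.0 kN.
Block shear: shear path 2×[30+1×83] = 2×113 mm, A_gv = 3164, A_nv = 2×(113 − 1.5×26)×14 = 2072 mm²; tension across gage: (58 − 1×26)×14 = 448 mm². R_n = min(0.6×450×2072, 0.6×345×3164) + 1.0×450×448 = min(559.44, 654.95) + 201.6 = 761.04 kN. φR_n = 0.75 × 761.04 = 570.8 kN.
Governing: min(660.3, 703.1, 669.4, 482.0, 570.8) = 482.0 kN → net-section rupture.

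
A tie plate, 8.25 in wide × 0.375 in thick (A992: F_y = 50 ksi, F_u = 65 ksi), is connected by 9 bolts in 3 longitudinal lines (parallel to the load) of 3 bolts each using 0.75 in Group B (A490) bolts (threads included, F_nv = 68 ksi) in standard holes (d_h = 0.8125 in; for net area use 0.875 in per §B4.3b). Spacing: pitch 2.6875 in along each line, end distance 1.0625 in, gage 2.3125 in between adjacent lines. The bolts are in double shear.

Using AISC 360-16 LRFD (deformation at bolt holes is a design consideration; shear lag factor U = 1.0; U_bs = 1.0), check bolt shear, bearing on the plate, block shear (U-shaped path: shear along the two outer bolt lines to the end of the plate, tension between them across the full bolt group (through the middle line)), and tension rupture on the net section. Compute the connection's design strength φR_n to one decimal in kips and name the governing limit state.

Bolt shear: A_b = π(0.75)²/4 = 0.44179 in². φR_n = 0.75 × 68 × 0.44179 × 9 × 2 = 405.6 kips.
Bearing (0.375 in plate, F_u = 65 ksi): end bolts L_c = 1.0625 − 0.8125/2 = 0.65625, R_n = min(1.2×0.65625×0.375×65, 2.4×0.75×0.375×65) = 19.195 kips/bolt; interior L_c = 2.6875 − 0.8125 = 1.875, R_n = 43.875 kips/bolt. φR_n = 0.75 × (3×19.195 + 6×43.875) = 240.6 kips.
Block shear: shear path 2×[1.0625+2×2.6875] = 2×6.4375 in, A_gv = 4.8281, A_nv = 2×(6.4375 − 2.5×0.875)×0.375 = 3.1875 in²; tension across gage: (4.625 − 2×0.875)×0.375 = 1.0781 in². R_n = min(0.6×65×3.1875, 0.6×50×4.8281) + 1.0×65×1.0781 = min(124.31, 144.84) + 70.077 = 194.39 kips. φR_n = 0.75 × 194.39 = 145.8 kips.
Tension rupture (net): A_n = (8.25 − 3×0.875)×0.375 = 2.1094 in² (U = 1.0, A_e = A_n). φR_n = 0.75 × 65 × 2.1094 = 102.8 kips.
Governing: min(405.6, 240.6, 145.8, 102.8) = 102.8 kips → net-section rupture.

102.8 kips (net-section rupture governs)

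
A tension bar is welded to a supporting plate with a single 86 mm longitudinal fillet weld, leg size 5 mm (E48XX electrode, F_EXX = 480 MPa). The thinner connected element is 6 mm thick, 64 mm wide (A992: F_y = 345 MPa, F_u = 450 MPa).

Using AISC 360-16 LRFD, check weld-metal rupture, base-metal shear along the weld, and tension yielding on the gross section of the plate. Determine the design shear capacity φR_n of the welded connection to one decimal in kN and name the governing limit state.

65.7 kN (weld metal governs)

Weld metal: throat = 0.707×5 = 3.535 mm, L = 86 mm. φR_n = 0.75 × 0.6 × 480 × 3.535 × 86 = 65.7 kN.
Base metal shear (6 mm plate): yield φR_n = 1.0×0.6×345×6×86 = 106.8 kN; rupture φR_n = 0.75×0.6×450×6×86 = 104.5 kN; take 104.5 kN (rupture).
Tension yield (gross): A_g = 64×6 = 384 mm². φR_n = 0.90 × 345 × 384 = 119.2 kN.
Governing: min(65.7, 104.5, 119.2) = 65.7 kN → weld metal.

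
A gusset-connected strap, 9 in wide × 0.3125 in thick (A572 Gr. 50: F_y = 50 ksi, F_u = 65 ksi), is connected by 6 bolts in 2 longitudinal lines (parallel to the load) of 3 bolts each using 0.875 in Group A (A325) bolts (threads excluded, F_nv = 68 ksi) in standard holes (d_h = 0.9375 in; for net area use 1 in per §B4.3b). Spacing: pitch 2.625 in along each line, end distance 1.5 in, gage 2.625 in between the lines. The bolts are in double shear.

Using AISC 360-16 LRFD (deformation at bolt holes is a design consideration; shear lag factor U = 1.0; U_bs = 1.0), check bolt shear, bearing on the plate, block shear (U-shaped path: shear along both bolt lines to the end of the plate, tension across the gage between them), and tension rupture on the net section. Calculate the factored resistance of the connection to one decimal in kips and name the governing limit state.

102.5 kips (block shear governs)

Bolt shear: A_b = π(0.875)²/4 = 0.60132 in². φR_n = 0.75 × 68 × 0.60132 × 6 × 2 = 368.0 kips.
Bearing (0.3125 in plate, F_u = 65 ksi): end bolts L_c = 1.5 − 0.9375/2 = 1.03125, R_n = min(1.2×1.03125×0.3125×65, 2.4×0.875×0.3125×65) = 25.137 kips/bolt; interior L_c = 2.625 − 0.9375 = 1.6875, R_n = 41.133 kips/bolt. φR_n = 0.75 × (2×25.137 + 4×41.133) = 161.1 kips.
Block shear: shear path 2×[1.5+2×2.625] = 2×6.75 in, A_gv = 4.2188, A_nv = 2×(6.75 − 2.5×1)×0.3125 = 2.6563 in²; tension across gage: (2.625 − 1×1)×0.3125 = 0.50781 in². R_n = min(0.6×65×2.6563, 0.6×50×4.2188) + 1.0×65×0.50781 = min(103.6, 126.56) + 33.008 = 136.61 kips. φR_n = 0.75 × 136.61 = 102.5 kips.
Tension rupture (net): A_n = (9 − 2×1)×0.3125 = 2.1875 in² (U = 1.0, A_e = A_n). φR_n = 0.75 × 65 × 2.1875 = 106.6 kips.
Governing: min(368.0, 161.1, 102.5, 106.6) = 102.5 kips → block shear.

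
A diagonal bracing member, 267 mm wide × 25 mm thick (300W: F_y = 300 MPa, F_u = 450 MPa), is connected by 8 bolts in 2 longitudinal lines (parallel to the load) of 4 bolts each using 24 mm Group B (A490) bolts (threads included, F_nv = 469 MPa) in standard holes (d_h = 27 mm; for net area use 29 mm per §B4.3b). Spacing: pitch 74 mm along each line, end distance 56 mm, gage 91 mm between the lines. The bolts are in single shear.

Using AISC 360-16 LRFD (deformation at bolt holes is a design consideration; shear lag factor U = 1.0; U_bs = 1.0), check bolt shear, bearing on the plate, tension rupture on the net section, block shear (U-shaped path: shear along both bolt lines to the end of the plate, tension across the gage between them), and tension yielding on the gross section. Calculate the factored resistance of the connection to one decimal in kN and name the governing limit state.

1273.0 kN (bolt shear governs)

Bolt shear: A_b = π(24)²/4 = 452.39 mm². φR_n = 0.75 × 469 × 452.39 × 8 × 1 = 1273.0 kN.
Bearing (25 mm plate, F_u = 450 MPa): end bolts L_c = 56 − 27/2 = 42.5, R_n = min(1.2×42.5×25×450, 2.4×24×25×450) = 573.75 kN/bolt; interior L_c = 74 − 27 = 47, R_n = 634.5 kN/bolt. φR_n = 0.75 × (2×573.75 + 6×634.5) = 3715.9 kN.
Tension rupture (net): A_n = (267 − 2×29)×25 = 5225 mm² (U = 1.0, A_e = A_n). φR_n = 0.75 × 450 × 5225 = 1763.4 kN.
Block shear: shear path 2×[56+3×74] = 2×278 mm, A_gv = 13900, A_nv = 2×(278 − 3.5×29)×25 = 8825 mm²; tension across gage: (91 − 1×29)×25 = 1550 mm². R_n = min(0.6×450×8825, 0.6×300×13900) + 1.0×450×1550 = min(2382.8, 2502) + 697.5 = 3080.3 kN. φR_n = 0.75 × 3080.3 = 2310.2 kN.
Tension yield (gross): A_g = 267×25 = 6675 mm². φR_n = 0.90 × 300 × 6675 = 1802.3 kN.
Governing: min(1273.0, 3715.9, 1763.4, 2310.2, 1802.3) = 1273.0 kN → bolt shear.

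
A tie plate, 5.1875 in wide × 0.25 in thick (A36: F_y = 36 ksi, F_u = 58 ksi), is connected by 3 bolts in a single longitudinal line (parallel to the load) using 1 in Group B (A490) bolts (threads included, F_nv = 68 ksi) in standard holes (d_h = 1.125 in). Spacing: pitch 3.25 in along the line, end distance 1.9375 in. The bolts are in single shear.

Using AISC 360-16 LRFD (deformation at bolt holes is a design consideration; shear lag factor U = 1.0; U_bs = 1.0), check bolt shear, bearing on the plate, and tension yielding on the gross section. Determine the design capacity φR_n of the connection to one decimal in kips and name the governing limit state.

Bolt shear: A_b = π(1)²/4 = 0.7854 in². φR_n = 0.75 × 68 × 0.7854 × 3 × 1 = 120.2 kips.
Bearing (0.25 in plate, F_u = 58 ksi): end bolts L_c = 1.9375 − 1.125/2 = 1.375, R_n = min(1.2×1.375×0.25×58, 2.4×1×0.25×58) = 23.925 kips/bolt; interior L_c = 3.25 − 1.125 = 2.125, R_n = 34.8 kips/bolt. φR_n = 0.75 × (1×23.925 + 2×34.8) = 70.1 kips.
Tension yield (gross): A_g = 5.1875×0.25 = 1.2969 in². φR_n = 0.90 × 36 × 1.2969 = 42.0 kips.
Governing: min(120.2, 70.1, 42.0) = 42.0 kips → gross-section yield.

42.0 kips (gross-section yield governs)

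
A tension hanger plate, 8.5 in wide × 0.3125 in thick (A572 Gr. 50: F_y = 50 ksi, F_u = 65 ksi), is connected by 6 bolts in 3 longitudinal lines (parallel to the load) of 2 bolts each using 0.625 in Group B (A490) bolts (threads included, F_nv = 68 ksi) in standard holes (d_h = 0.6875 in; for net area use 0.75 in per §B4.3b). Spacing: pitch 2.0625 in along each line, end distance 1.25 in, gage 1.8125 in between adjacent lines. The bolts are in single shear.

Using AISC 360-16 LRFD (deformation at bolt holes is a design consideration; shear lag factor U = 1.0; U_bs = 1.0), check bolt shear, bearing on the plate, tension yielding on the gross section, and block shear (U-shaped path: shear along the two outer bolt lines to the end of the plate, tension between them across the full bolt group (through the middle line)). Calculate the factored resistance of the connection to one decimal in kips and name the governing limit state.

Bolt shear: A_b = π(0.625)²/4 = 0.3068 in². φR_n = 0.75 × 68 × 0.3068 × 6 × 1 = 93.9 kips.
Bearing (0.3125 in plate, F_u = 65 ksi): end bolts L_c = 1.25 − 0.6875/2 = 0.90625, R_n = min(1.2×0.90625×0.3125×65, 2.4×0.625×0.3125×65) = 22.09 kips/bolt; interior L_c = 2.0625 − 0.6875 = 1.375, R_n = 30.469 kips/bolt. φR_n = 0.75 × (3×22.09 + 3×30.469) = 118.3 kips.
Tension yield (gross): A_g = 8.5×0.3125 = 2.6563 in². φR_n = 0.90 × 50 × 2.6563 = 119.5 kips.
Block shear: shear path 2×[1.25+1×2.0625] = 2×3.3125 in, A_gv = 2.0703, A_nv = 2×(3.3125 − 1.5×0.75)×0.3125 = 1.3672 in²; tension across gage: (3.625 − 2×0.75)×0.3125 = 0.66406 in². R_n = min(0.6×65×1.3672, 0.6×50×2.0703) + 1.0×65×0.66406 = min(53.321, 62.109) + 43.164 = 96.485 kips. φR_n = 0.75 × 96.485 = 72.4 kips.
Governing: min(93.9, 118.3, 119.5, 72.4) = 72.4 kips → block shear.

72.4 kips (block shear governs)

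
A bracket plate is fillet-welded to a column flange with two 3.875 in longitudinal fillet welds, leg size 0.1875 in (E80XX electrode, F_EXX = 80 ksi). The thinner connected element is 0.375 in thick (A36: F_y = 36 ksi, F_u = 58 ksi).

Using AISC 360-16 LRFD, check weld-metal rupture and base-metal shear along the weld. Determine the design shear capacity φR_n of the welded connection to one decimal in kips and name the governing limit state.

37.0 kips (weld metal governs)

Weld metal: throat = 0.707×0.1875 = 0.13256 in, L = 2×3.875 = 7.75 in. φR_n = 0.75 × 0.6 × 80 × 0.13256 × 7.75 = 37.0 kips.
Base metal shear (0.375 in plate): yield φR_n = 1.0×0.6×36×0.375×7.75 = 62.8 kips; rupture φR_n = 0.75×0.6×58×0.375×7.75 = 75.9 kips; take 62.8 kips (yield).
Governing: min(37.0, 62.8) = 37.0 kips → weld metal.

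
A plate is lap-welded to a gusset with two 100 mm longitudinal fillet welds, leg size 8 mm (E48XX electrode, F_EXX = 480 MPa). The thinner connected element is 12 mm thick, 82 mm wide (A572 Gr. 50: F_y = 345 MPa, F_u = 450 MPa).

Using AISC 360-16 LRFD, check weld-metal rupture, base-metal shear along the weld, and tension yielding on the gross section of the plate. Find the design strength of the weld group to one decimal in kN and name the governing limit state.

Weld metal: throat = 0.707×8 = 5.656 mm, L = 2×100 = 200 mm. φR_n = 0.75 × 0.6 × 480 × 5.656 × 200 = 244.3 kN.
Base metal shear (12 mm plate): yield φR_n = 1.0×0.6×345×12×200 = 496.8 kN; rupture φR_n = 0.75×0.6×450×12×200 = 486.0 kN; take 486.0 kN (rupture).
Tension yield (gross): A_g = 82×12 = 984 mm². φR_n = 0.90 × 345 × 984 = 305.5 kN.
Governing: min(244.3, 486.0, 305.5) = 244.3 kN → weld metal.

244.3 kN (weld metal governs)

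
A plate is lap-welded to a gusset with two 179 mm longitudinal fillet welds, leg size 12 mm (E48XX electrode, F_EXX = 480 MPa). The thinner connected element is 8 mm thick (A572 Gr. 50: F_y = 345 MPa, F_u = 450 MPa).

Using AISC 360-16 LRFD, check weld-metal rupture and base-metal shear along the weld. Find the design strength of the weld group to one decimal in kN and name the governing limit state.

Weld metal: throat = 0.707×12 = 8.484 mm, L = 2×179 = 358 mm. φR_n = 0.75 × 0.6 × 480 × 8.484 × 358 = 656.1 kN.
Base metal shear (8 mm plate): yield φR_n = 1.0×0.6×345×8×358 = 592.8 kN; rupture φR_n = 0.75×0.6×450×8×358 = 580.0 kN; take 580.0 kN (rupture).
Governing: min(656.1, 580.0) = 580.0 kN → base-metal shear.

580.0 kN (base-metal shear governs)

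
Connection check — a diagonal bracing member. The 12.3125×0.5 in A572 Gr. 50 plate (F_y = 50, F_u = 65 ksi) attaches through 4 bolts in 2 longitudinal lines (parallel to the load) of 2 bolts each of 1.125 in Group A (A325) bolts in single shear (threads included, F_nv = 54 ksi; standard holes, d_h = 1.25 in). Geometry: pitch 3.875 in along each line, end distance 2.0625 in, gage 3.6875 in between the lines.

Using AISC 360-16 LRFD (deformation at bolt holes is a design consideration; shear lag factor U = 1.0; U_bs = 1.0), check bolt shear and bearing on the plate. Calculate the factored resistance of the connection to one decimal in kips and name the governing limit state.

161.0 kips (bolt shear governs)

Bolt shear: A_b = π(1.125)²/4 = 0.99402 in². φR_n = 0.75 × 54 × 0.99402 × 4 × 1 = 161.0 kips.
Bearing (0.5 in plate, F_u = 65 ksi): end bolts L_c = 2.0625 − 1.25/2 = 1.4375, R_n = min(1.2×1.4375×0.5×65, 2.4×1.125×0.5×65) = 56.063 kips/bolt; interior L_c = 3.875 − 1.25 = 2.625, R_n = 87.75 kips/bolt. φR_n = 0.75 × (2×56.063 + 2×87.75) = 215.7 kips.
Governing: min(161.0, 215.7) = 161.0 kips → bolt shear.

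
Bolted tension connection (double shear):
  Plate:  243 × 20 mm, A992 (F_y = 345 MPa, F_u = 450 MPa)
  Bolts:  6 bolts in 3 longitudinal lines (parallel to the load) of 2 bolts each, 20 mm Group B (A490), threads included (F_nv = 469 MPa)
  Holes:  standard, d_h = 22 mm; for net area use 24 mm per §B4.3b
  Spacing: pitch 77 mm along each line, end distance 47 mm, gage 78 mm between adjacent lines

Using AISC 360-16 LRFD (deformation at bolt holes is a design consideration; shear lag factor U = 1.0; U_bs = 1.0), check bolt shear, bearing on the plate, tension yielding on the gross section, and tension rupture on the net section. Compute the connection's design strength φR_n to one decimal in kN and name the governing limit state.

1154.3 kN (net-section rupture governs)

Bolt shear: A_b = π(20)²/4 = 314.16 mm². φR_n = 0.75 × 469 × 314.16 × 6 × 2 = 1326.1 kN.
Bearing (20 mm plate, F_u = 450 MPa): end bolts L_c = 47 − 22/2 = 36, R_n = min(1.2×36×20×450, 2.4×20×20×450) = 388.8 kN/bolt; interior L_c = 77 − 22 = 55, R_n = 432 kN/bolt. φR_n = 0.75 × (3×388.8 + 3×432) = 1846.8 kN.
Tension yield (gross): A_g = 243×20 = 4860 mm². φR_n = 0.90 × 345 × 4860 = 1509.0 kN.
Tension rupture (net): A_n = (243 − 3×24)×20 = 3420 mm² (U = 1.0, A_e = A_n). φR_n = 0.75 × 450 × 3420 = 1154.3 kN.
Governing: min(1326.1, 1846.8, 1509.0, 1154.3) = 1154.3 kN → net-section rupture.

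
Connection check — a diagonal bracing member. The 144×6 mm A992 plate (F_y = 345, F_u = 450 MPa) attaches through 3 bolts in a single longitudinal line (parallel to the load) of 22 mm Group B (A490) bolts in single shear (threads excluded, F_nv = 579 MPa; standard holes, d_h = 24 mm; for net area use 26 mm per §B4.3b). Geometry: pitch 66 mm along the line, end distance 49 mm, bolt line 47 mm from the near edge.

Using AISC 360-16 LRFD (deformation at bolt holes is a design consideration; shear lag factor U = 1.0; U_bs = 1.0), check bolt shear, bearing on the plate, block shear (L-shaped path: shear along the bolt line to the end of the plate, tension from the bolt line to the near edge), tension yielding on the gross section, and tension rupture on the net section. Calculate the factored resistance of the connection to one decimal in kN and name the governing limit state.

209.8 kN (block shear governs)

Bolt shear: A_b = π(22)²/4 = 380.13 mm². φR_n = 0.75 × 579 × 380.13 × 3 × 1 = 495.2 kN.
Bearing (6 mm plate, F_u = 450 MPa): end bolts L_c = 49 − 24/2 = 37, R_n = min(1.2×37×6×450, 2.4×22×6×450) = 119.88 kN/bolt; interior L_c = 66 − 24 = 42, R_n = 136.08 kN/bolt. φR_n = 0.75 × (1×119.88 + 2×136.08) = 294.0 kN.
Block shear: shear path 1×[49+2×66] = 1×181 mm, A_gv = 1086, A_nv = 1×(181 − 2.5×26)×6 = 696 mm²; tension to near edge: (47 − 0.5×26)×6 = 204 mm². R_n = min(0.6×450×696, 0.6×345×1086) + 1.0×450×204 = min(187.92, 224.8) + 91.8 = 279.72 kN. φR_n = 0.75 × 279.72 = 209.8 kN.
Tension yield (gross): A_g = 144×6 = 864 mm². φR_n = 0.90 × 345 × 864 = 268.3 kN.
Tension rupture (net): A_n = (144 − 1×26)×6 = 708 mm² (U = 1.0, A_e = A_n). φR_n = 0.75 × 450 × 708 = 239.0 kN.
Governing: min(495.2, 294.0, 209.8, 268.3, 239.0) = 209.8 kN → block shear.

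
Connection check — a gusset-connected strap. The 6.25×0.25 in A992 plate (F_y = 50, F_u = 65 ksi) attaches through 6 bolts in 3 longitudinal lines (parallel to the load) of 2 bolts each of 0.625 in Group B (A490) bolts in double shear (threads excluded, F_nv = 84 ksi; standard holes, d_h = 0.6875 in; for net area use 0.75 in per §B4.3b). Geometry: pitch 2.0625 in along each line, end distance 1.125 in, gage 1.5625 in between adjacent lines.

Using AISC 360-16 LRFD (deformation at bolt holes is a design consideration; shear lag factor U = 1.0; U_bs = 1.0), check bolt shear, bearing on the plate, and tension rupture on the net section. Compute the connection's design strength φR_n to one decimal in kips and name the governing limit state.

48.8 kips (net-section rupture governs)

Bolt shear: A_b = π(0.625)²/4 = 0.3068 in². φR_n = 0.75 × 84 × 0.3068 × 6 × 2 = 231.9 kips.
Bearing (0.25 in plate, F_u = 65 ksi): end bolts L_c = 1.125 − 0.6875/2 = 0.78125, R_n = min(1.2×0.78125×0.25×65, 2.4×0.625×0.25×65) = 15.234 kips/bolt; interior L_c = 2.0625 − 0.6875 = 1.375, R_n = 24.375 kips/bolt. φR_n = 0.75 × (3×15.234 + 3×24.375) = 89.1 kips.
Tension rupture (net): A_n = (6.25 − 3×0.75)×0.25 = 1 in² (U = 1.0, A_e = A_n). φR_n = 0.75 × 65 × 1 = 48.8 kips.
Governing: min(231.9, 89.1, 48.8) = 48.8 kips → net-section rupture.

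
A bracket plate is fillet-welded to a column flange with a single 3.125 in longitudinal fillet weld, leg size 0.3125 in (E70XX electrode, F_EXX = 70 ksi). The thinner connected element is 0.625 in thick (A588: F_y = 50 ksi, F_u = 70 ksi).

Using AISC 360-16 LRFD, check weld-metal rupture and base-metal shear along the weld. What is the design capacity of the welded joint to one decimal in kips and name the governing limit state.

21.7 kips (weld metal governs)

Weld metal: throat = 0.707×0.3125 = 0.22094 in, L = 3.125 in. φR_n = 0.75 × 0.6 × 70 × 0.22094 × 3.125 = 21.7 kips.
Base metal shear (0.625 in plate): yield φR_n = 1.0×0.6×50×0.625×3.125 = 58.6 kips; rupture φR_n = 0.75×0.6×70×0.625×3.125 = 61.5 kips; take 58.6 kips (yield).
Governing: min(21.7, 58.6) = 21.7 kips → weld metal.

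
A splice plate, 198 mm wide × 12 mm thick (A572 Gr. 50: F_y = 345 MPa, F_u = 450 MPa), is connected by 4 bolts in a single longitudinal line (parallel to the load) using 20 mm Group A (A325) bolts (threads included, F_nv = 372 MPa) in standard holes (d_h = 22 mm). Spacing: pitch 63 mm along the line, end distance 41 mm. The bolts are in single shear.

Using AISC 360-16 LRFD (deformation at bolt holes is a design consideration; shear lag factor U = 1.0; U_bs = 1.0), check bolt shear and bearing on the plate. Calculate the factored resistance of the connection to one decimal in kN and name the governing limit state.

350.6 kN (bolt shear governs)

Bolt shear: A_b = π(20)²/4 = 314.16 mm². φR_n = 0.75 × 372 × 314.16 × 4 × 1 = 350.6 kN.
Bearing (12 mm plate, F_u = 450 MPa): end bolts L_c = 41 − 22/2 = 30, R_n = min(1.2×30×12×450, 2.4×20×12×450) = 194.4 kN/bolt; interior L_c = 63 − 22 = 41, R_n = 259.2 kN/bolt. φR_n = 0.75 × (1×194.4 + 3×259.2) = 729.0 kN.
Governing: min(350.6, 729.0) = 350.6 kN → bolt shear.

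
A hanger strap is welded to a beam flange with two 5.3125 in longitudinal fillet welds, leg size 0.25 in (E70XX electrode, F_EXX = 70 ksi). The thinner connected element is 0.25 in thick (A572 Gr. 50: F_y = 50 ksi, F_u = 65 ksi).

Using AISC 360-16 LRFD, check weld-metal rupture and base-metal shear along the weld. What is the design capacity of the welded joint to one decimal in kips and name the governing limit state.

Weld metal: throat = 0.707×0.25 = 0.17675 in, L = 2×5.3125 = 10.625 in. φR_n = 0.75 × 0.6 × 70 × 0.17675 × 10.625 = 59.2 kips.
Base metal shear (0.25 in plate): yield φR_n = 1.0×0.6×50×0.25×10.625 = 79.7 kips; rupture φR_n = 0.75×0.6×65×0.25×10.625 = 77.7 kips; take 77.7 kips (rupture).
Governing: min(59.2, 77.7) = 59.2 kips → weld metal.

59.2 kips (weld metal governs)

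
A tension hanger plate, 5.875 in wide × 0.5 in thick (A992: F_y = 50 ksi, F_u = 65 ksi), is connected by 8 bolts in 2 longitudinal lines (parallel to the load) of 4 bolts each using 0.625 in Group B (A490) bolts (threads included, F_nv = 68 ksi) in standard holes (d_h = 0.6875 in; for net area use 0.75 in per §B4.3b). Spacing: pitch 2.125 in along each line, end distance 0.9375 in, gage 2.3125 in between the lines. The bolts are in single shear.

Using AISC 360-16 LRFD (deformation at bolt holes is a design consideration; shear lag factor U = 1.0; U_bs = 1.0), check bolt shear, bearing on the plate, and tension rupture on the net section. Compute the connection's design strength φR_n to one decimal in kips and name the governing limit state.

Bolt shear: A_b = π(0.625)²/4 = 0.3068 in². φR_n = 0.75 × 68 × 0.3068 × 8 × 1 = 125.2 kips.
Bearing (0.5 in plate, F_u = 65 ksi): end bolts L_c = 0.9375 − 0.6875/2 = 0.59375, R_n = min(1.2×0.59375×0.5×65, 2.4×0.625×0.5×65) = 23.156 kips/bolt; interior L_c = 2.125 − 0.6875 = 1.4375, R_n = 48.75 kips/bolt. φR_n = 0.75 × (2×23.156 + 6×48.75) = 254.1 kips.
Tension rupture (net): A_n = (5.875 − 2×0.75)×0.5 = 2.1875 in² (U = 1.0, A_e = A_n). φR_n = 0.75 × 65 × 2.1875 = 106.6 kips.
Governing: min(125.2, 254.1, 106.6) = 106.6 kips → net-section rupture.

106.6 kips (net-section rupture governs)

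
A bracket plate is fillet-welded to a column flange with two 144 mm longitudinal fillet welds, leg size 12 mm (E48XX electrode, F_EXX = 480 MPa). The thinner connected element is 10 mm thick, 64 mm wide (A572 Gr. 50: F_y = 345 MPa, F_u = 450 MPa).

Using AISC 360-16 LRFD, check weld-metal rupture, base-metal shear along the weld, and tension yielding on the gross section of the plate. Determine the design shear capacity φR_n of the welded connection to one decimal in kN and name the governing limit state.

Weld metal: throat = 0.707×12 = 8.484 mm, L = 2×144 = 288 mm. φR_n = 0.75 × 0.6 × 480 × 8.484 × 288 = 527.8 kN.
Base metal shear (10 mm plate): yield φR_n = 1.0×0.6×345×10×288 = 596.2 kN; rupture φR_n = 0.75×0.6×450×10×288 = 583.2 kN; take 583.2 kN (rupture).
Tension yield (gross): A_g = 64×10 = 640 mm². φR_n = 0.90 × 345 × 640 = 198.7 kN.
Governing: min(527.8, 583.2, 198.7) = 198.7 kN → gross-section yield.

198.7 kN (gross-section yield governs)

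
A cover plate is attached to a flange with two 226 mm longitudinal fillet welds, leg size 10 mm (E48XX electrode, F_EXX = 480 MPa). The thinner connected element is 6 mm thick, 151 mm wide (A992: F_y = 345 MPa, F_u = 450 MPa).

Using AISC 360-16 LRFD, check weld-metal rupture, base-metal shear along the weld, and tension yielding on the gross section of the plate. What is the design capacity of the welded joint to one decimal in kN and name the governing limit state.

Weld metal: throat = 0.707×10 = 7.07 mm, L = 2×226 = 452 mm. φR_n = 0.75 × 0.6 × 480 × 7.07 × 452 = 690.3 kN.
Base metal shear (6 mm plate): yield φR_n = 1.0×0.6×345×6×452 = 561.4 kN; rupture φR_n = 0.75×0.6×450×6×452 = 549.2 kN; take 549.2 kN (rupture).
Tension yield (gross): A_g = 151×6 = 906 mm². φR_n = 0.90 × 345 × 906 = 281.3 kN.
Governing: min(690.3, 549.2, 281.3) = 281.3 kN → gross-section yield.

281.3 kN (gross-section yield governs)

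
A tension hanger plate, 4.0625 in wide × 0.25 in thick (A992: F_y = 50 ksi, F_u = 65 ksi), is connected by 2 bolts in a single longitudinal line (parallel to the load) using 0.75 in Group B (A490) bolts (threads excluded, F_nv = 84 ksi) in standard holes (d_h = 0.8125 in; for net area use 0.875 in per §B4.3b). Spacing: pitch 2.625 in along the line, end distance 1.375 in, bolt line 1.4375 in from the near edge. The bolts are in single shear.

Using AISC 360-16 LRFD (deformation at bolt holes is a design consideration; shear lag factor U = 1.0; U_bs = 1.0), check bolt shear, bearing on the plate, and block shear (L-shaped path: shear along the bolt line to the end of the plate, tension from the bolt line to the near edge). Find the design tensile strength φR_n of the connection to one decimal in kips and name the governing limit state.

Bolt shear: A_b = π(0.75)²/4 = 0.44179 in². φR_n = 0.75 × 84 × 0.44179 × 2 × 1 = 55.7 kips.
Bearing (0.25 in plate, F_u = 65 ksi): end bolts L_c = 1.375 − 0.8125/2 = 0.96875, R_n = min(1.2×0.96875×0.25×65, 2.4×0.75×0.25×65) = 18.891 kips/bolt; interior L_c = 2.625 − 0.8125 = 1.8125, R_n = 29.25 kips/bolt. φR_n = 0.75 × (1×18.891 + 1×29.25) = 36.1 kips.
Block shear: shear path 1×[1.375+1×2.625] = 1×4 in, A_gv = 1, A_nv = 1×(4 − 1.5×0.875)×0.25 = 0.67188 in²; tension to near edge: (1.4375 − 0.5×0.875)×0.25 = 0.25 in². R_n = min(0.6×65×0.67188, 0.6×50×1) + 1.0×65×0.25 = min(26.203, 30) + 16.25 = 42.453 kips. φR_n = 0.75 × 42.453 = 31.8 kips.
Governing: min(55.7, 36.1, 31.8) = 31.8 kips → block shear.

31.8 kips (block shear governs)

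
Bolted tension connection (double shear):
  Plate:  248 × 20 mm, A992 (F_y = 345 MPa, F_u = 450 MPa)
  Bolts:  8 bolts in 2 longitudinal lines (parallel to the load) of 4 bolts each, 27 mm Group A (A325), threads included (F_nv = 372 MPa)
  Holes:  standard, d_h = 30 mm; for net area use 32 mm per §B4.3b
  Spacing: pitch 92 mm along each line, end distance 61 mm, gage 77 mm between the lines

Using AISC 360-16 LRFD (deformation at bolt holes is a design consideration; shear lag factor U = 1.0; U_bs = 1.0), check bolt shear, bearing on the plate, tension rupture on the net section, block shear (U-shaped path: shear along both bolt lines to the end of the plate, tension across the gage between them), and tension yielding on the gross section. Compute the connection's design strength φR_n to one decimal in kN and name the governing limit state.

1242.0 kN (net-section rupture governs)

Bolt shear: A_b = π(27)²/4 = 572.56 mm². φR_n = 0.75 × 372 × 572.56 × 8 × 2 = 2555.9 kN.
Bearing (20 mm plate, F_u = 450 MPa): end bolts L_c = 61 − 30/2 = 46, R_n = min(1.2×46×20×450, 2.4×27×20×450) = 496.8 kN/bolt; interior L_c = 92 − 30 = 62, R_n = 583.2 kN/bolt. φR_n = 0.75 × (2×496.8 + 6×583.2) = 3369.6 kN.
Tension rupture (net): A_n = (248 − 2×32)×20 = 3680 mm² (U = 1.0, A_e = A_n). φR_n = 0.75 × 450 × 3680 = 1242.0 kN.
Block shear: shear path 2×[61+3×92] = 2×337 mm, A_gv = 13480, A_nv = 2×(337 − 3.5×32)×20 = 9000 mm²; tension across gage: (77 − 1×32)×20 = 900 mm². R_n = min(0.6×450×9000, 0.6×345×13480) + 1.0×450×900 = min(2430, 2790.4) + 405 = 2835 kN. φR_n = 0.75 × 2835 = 2126.3 kN.
Tension yield (gross): A_g = 248×20 = 4960 mm². φR_n = 0.90 × 345 × 4960 = 1540.1 kN.
Governing: min(2555.9, 3369.6, 1242.0, 2126.3, 1540.1) = 1242.0 kN → net-section rupture.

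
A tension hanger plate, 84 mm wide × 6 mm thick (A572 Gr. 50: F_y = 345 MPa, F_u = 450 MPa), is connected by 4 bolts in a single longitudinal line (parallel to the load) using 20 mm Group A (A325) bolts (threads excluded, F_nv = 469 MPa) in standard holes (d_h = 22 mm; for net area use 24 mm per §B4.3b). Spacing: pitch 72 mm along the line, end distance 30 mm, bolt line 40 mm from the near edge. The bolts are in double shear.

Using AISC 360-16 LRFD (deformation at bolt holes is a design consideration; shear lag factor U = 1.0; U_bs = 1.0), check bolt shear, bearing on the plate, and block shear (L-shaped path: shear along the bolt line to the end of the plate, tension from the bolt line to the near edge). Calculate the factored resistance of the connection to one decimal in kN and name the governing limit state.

253.5 kN (block shear governs)

Bolt shear: A_b = π(20)²/4 = 314.16 mm². φR_n = 0.75 × 469 × 314.16 × 4 × 2 = 884.0 kN.
Bearing (6 mm plate, F_u = 450 MPa): end bolts L_c = 30 − 22/2 = 19, R_n = min(1.2×19×6×450, 2.4×20×6×450) = 61.56 kN/bolt; interior L_c = 72 − 22 = 50, R_n = 129.6 kN/bolt. φR_n = 0.75 × (1×61.56 + 3×129.6) = 337.8 kN.
Block shear: shear path 1×[30+3×72] = 1×246 mm, A_gv = 1476, A_nv = 1×(246 − 3.5×24)×6 = 972 mm²; tension to near edge: (40 − 0.5×24)×6 = 168 mm². R_n = min(0.6×450×972, 0.6×345×1476) + 1.0×450×168 = min(262.44, 305.53) + 75.6 = 338.04 kN. φR_n = 0.75 × 338.04 = 253.5 kN.
Governing: min(884.0, 337.8, 253.5) = 253.5 kN → block shear.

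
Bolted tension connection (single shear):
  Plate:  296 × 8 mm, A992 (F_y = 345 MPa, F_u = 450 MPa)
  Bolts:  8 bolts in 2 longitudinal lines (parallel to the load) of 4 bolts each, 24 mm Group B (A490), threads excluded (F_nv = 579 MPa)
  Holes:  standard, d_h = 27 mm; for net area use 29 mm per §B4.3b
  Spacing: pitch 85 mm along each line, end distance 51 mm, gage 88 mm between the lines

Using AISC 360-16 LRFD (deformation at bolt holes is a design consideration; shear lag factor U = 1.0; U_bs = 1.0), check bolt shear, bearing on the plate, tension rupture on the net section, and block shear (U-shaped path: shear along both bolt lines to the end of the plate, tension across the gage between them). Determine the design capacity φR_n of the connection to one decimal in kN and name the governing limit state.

642.6 kN (net-section rupture governs)

Bolt shear: A_b = π(24)²/4 = 452.39 mm². φR_n = 0.75 × 579 × 452.39 × 8 × 1 = 1571.6 kN.
Bearing (8 mm plate, F_u = 450 MPa): end bolts L_c = 51 − 27/2 = 37.5, R_n = min(1.2×37.5×8×450, 2.4×24×8×450) = 162 kN/bolt; interior L_c = 85 − 27 = 58, R_n = 207.36 kN/bolt. φR_n = 0.75 × (2×162 + 6×207.36) = 1176.1 kN.
Tension rupture (net): A_n = (296 − 2×29)×8 = 1904 mm² (U = 1.0, A_e = A_n). φR_n = 0.75 × 450 × 1904 = 642.6 kN.
Block shear: shear path 2×[51+3×85] = 2×306 mm, A_gv = 4896, A_nv = 2×(306 − 3.5×29)×8 = 3272 mm²; tension across gage: (88 − 1×29)×8 = 472 mm². R_n = min(0.6×450×3272, 0.6×345×4896) + 1.0×450×472 = min(883.44, 1013.5) + 212.4 = 1095.8 kN. φR_n = 0.75 × 1095.8 = 821.9 kN.
Governing: min(1571.6, 1176.1, 642.6, 821.9) = 642.6 kN → net-section rupture.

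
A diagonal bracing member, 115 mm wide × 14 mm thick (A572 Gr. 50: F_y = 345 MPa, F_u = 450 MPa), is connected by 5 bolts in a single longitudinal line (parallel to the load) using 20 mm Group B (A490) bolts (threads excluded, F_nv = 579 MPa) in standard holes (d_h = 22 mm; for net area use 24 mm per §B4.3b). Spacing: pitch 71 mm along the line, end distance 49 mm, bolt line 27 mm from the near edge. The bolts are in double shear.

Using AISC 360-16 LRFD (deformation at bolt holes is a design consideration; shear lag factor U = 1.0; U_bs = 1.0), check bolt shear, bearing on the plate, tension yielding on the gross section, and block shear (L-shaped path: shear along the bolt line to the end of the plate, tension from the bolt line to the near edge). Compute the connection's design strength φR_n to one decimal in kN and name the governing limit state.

499.9 kN (gross-section yield governs)

Bolt shear: A_b = π(20)²/4 = 314.16 mm². φR_n = 0.75 × 579 × 314.16 × 5 × 2 = 1364.2 kN.
Bearing (14 mm plate, F_u = 450 MPa): end bolts L_c = 49 − 22/2 = 38, R_n = min(1.2×38×14×450, 2.4×20×14×450) = 287.28 kN/bolt; interior L_c = 71 − 22 = 49, R_n = 302.4 kN/bolt. φR_n = 0.75 × (1×287.28 + 4×302.4) = 1122.7 kN.
Tension yield (gross): A_g = 115×14 = 1610 mm². φR_n = 0.90 × 345 × 1610 = 499.9 kN.
Block shear: shear path 1×[49+4×71] = 1×333 mm, A_gv = 4662, A_nv = 1×(333 − 4.5×24)×14 = 3150 mm²; tension to near edge: (27 − 0.5×24)×14 = 210 mm². R_n = min(0.6×450×3150, 0.6×345×4662) + 1.0×450×210 = min(850.5, 965.03) + 94.5 = 945 kN. φR_n = 0.75 × 945 = 708.8 kN.
Governing: min(1364.2, 1122.7, 499.9, 708.8) = 499.9 kN → gross-section yield.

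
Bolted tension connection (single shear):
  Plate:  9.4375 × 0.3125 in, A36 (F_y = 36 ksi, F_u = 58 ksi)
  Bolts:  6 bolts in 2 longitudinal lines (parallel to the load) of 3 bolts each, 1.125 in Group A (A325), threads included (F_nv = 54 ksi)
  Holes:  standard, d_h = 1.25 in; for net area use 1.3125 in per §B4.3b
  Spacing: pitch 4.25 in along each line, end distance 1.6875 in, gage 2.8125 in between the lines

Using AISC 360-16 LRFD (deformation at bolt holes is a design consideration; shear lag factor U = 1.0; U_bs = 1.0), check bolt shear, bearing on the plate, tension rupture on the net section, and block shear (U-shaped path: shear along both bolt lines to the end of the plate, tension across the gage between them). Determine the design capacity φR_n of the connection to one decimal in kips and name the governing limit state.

92.6 kips (net-section rupture governs)

Bolt shear: A_b = π(1.125)²/4 = 0.99402 in². φR_n = 0.75 × 54 × 0.99402 × 6 × 1 = 241.5 kips.
Bearing (0.3125 in plate, F_u = 58 ksi): end bolts L_c = 1.6875 − 1.25/2 = 1.0625, R_n = min(1.2×1.0625×0.3125×58, 2.4×1.125×0.3125×58) = 23.109 kips/bolt; interior L_c = 4.25 − 1.25 = 3, R_n = 48.938 kips/bolt. φR_n = 0.75 × (2×23.109 + 4×48.938) = 181.5 kips.
Tension rupture (net): A_n = (9.4375 − 2×1.3125)×0.3125 = 2.1289 in² (U = 1.0, A_e = A_n). φR_n = 0.75 × 58 × 2.1289 = 92.6 kips.
Block shear: shear path 2×[1.6875+2×4.25] = 2×10.1875 in, A_gv = 6.3672, A_nv = 2×(10.1875 − 2.5×1.3125)×0.3125 = 4.3164 in²; tension across gage: (2.8125 − 1×1.3125)×0.3125 = 0.46875 in². R_n = min(0.6×58×4.3164, 0.6×36×6.3672) + 1.0×58×0.46875 = min(150.21, 137.53) + 27.188 = 164.72 kips. φR_n = 0.75 × 164.72 = 123.5 kips.
Governing: min(241.5, 181.5, 92.6, 123.5) = 92.6 kips → net-section rupture.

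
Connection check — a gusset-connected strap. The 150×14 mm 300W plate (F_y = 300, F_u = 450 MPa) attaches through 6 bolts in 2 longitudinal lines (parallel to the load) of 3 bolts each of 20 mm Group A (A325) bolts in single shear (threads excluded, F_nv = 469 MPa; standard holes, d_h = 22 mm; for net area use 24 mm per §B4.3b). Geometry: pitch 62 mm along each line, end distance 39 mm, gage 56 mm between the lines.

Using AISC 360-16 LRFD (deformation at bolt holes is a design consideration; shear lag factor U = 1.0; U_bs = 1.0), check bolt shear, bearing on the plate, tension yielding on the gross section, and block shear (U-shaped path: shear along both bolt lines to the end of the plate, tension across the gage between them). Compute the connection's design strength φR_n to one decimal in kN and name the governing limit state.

Bolt shear: A_b = π(20)²/4 = 314.16 mm². φR_n = 0.75 × 469 × 314.16 × 6 × 1 = 663.0 kN.
Bearing (14 mm plate, F_u = 450 MPa): end bolts L_c = 39 − 22/2 = 28, R_n = min(1.2×28×14×450, 2.4×20×14×450) = 211.68 kN/bolt; interior L_c = 62 − 22 = 40, R_n = 302.4 kN/bolt. φR_n = 0.75 × (2×211.68 + 4×302.4) = 1224.7 kN.
Tension yield (gross): A_g = 150×14 = 2100 mm². φR_n = 0.90 × 300 × 2100 = 567.0 kN.
Block shear: shear path 2×[39+2×62] = 2×163 mm, A_gv = 4564, A_nv = 2×(163 − 2.5×24)×14 = 2884 mm²; tension across gage: (56 − 1×24)×14 = 448 mm². R_n = min(0.6×450×2884, 0.6×300×4564) + 1.0×450×448 = min(778.68, 821.52) + 201.6 = 980.28 kN. φR_n = 0.75 × 980.28 = 735.2 kN.
Governing: min(663.0, 1224.7, 567.0, 735.2) = 567.0 kN → gross-section yield.

567.0 kN (gross-section yield governs)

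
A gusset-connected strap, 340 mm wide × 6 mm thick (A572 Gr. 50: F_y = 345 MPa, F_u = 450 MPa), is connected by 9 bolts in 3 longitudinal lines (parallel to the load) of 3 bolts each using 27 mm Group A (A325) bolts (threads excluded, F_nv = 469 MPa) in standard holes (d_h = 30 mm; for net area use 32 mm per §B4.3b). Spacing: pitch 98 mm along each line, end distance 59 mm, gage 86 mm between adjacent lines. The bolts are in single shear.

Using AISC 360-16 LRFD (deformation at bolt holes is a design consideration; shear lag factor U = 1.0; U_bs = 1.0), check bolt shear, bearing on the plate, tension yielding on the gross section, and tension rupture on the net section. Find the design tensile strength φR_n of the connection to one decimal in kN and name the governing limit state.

Bolt shear: A_b = π(27)²/4 = 572.56 mm². φR_n = 0.75 × 469 × 572.56 × 9 × 1 = 1812.6 kN.
Bearing (6 mm plate, F_u = 450 MPa): end bolts L_c = 59 − 30/2 = 44, R_n = min(1.2×44×6×450, 2.4×27×6×450) = 142.56 kN/bolt; interior L_c = 98 − 30 = 68, R_n = 174.96 kN/bolt. φR_n = 0.75 × (3×142.56 + 6×174.96) = 1108.1 kN.
Tension yield (gross): A_g = 340×6 = 2040 mm². φR_n = 0.90 × 345 × 2040 = 633.4 kN.
Tension rupture (net): A_n = (340 − 3×32)×6 = 1464 mm² (U = 1.0, A_e = A_n). φR_n = 0.75 × 450 × 1464 = 494.1 kN.
Governing: min(1812.6, 1108.1, 633.4, 494.1) = 494.1 kN → net-section rupture.

494.1 kN (net-section rupture governs)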